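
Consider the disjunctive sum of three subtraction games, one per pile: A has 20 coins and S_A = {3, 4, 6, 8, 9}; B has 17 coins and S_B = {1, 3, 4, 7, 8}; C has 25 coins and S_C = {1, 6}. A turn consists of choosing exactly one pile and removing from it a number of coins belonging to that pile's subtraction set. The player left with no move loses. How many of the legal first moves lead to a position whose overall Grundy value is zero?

0

Pile A, S = {3, 4, 6, 8, 9}:
G(0) = 0
G(1) = mex{} = 0
G(2) = mex{} = 0
G(3) = mex{0} = 1
G(4) = mex{0,0} = 1
G(5) = mex{0,0} = 1
G(6) = mex{1,0,0} = 2
G(7) = mex{1,1,0} = 2
G(8) = mex{1,1,0,0} = 2
G(9) = mex{2,1,1,0,0} = 3
G(10) = mex{2,2,1,0,0} = 3
G(11) = mex{2,2,1,1,0} = 3
G(12) = mex{3,2,2,1,1} = 0
G(13) = mex{3,3,2,1,1} = 0
G(14) = mex{3,3,2,2,1} = 0
G(15) = mex{0,3,3,2,2} = 1
G(16) = mex{0,0,3,2,2} = 1
G(17) = mex{0,0,3,3,2} = 1
G(18) = mex{1,0,0,3,3} = 2
G(19) = mex{1,1,0,3,3} = 2
G(20) = mex{1,1,0,0,3} = 2
G_A(20) = 2.
Pile B, S = {1, 3, 4, 7, 8}:
G(0) = 0
G(1) = mex{0} = 1
G(2) = mex{1} = 0
G(3) = mex{0,0} = 1
G(4) = mex{1,1,0} = 2
G(5) = mex{2,0,1} = 3
G(6) = mex{3,1,0} = 2
G(7) = mex{2,2,1,0} = 3
G(8) = mex{3,3,2,1,0} = 4
G(9) = mex{4,2,3,0,1} = 5
G(10) = mex{5,3,2,1,0} = 4
G(11) = mex{4,4,3,2,1} = 0
G(12) = mex{0,5,4,3,2} = 1
G(13) = mex{1,4,5,2,3} = 0
G(14) = mex{0,0,4,3,2} = 1
G(15) = mex{1,1,0,4,3} = 2
G(16) = mex{2,0,1,5,4} = 3
G(17) = mex{3,1,0,4,5} = 2
G_B(17) = 2.
Pile C, S = {1, 6}:
G(0) = 0
G(1) = mex{0} = 1
G(2) = mex{1} = 0
G(3) = mex{0} = 1
G(4) = mex{1} = 0
G(5) = mex{0} = 1
G(6) = mex{1,0} = 2
G(7) = mex{2,1} = 0
G(8) = mex{0,0} = 1
G(9) = mex{1,1} = 0
G(10) = mex{0,0} = 1
G(11) = mex{1,1} = 0
G(12) = mex{0,2} = 1
G(13) = mex{1,0} = 2
G(14) = mex{2,1} = 0
G(15) = mex{0,0} = 1
G(16) = mex{1,1} = 0
G(17) = mex{0,0} = 1
G(18) = mex{1,1} = 0
G(19) = mex{0,2} = 1
G(20) = mex{1,0} = 2
G(21) = mex{2,1} = 0
G(22) = mex{0,0} = 1
G(23) = mex{1,1} = 0
G(24) = mex{0,0} = 1
G(25) = mex{1,1} = 0
G_C(25) = 0.
Combined Grundy value = 2 ⊕ 2 ⊕ 0 = 0.
A winning move leaves total XOR = 0, i.e. changes one component's Grundy value g to g ⊕ X where X is the current total.
Pile A: target g' = 2⊕0 = 2, but every legal move changes the Grundy value (mex property), so 0 moves.
Pile B: target g' = 2⊕0 = 2, but every legal move changes the Grundy value (mex property), so 0 moves.
Pile C: target g' = 0⊕0 = 0, but every legal move changes the Grundy value (mex property), so 0 moves.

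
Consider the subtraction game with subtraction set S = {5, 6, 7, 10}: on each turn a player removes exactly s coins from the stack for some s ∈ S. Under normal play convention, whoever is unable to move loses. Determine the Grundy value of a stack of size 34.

G(0) = 0
G(1) = mex{} = 0
G(2) = mex{} = 0
G(3) = mex{} = 0
G(4) = mex{} = 0
G(5) = mex{0} = 1
G(6) = mex{0,0} = 1
G(7) = mex{0,0,0} = 1
G(8) = mex{0,0,0} = 1
G(9) = mex{0,0,0} = 1
G(10) = mex{1,0,0,0} = 2
G(11) = mex{1,1,0,0} = 2
G(12) = mex{1,1,1,0} = 2
G(13) = mex{1,1,1,0} = 2
G(14) = mex{1,1,1,0} = 2
G(15) = mex{2,1,1,1} = 0
G(16) = mex{2,2,1,1} = 0
G(17) = mex{2,2,2,1} = 0
G(18) = mex{2,2,2,1} = 0
G(19) = mex{2,2,2,1} = 0
G(20) = mex{0,2,2,2} = 1
G(21) = mex{0,0,2,2} = 1
G(22) = mex{0,0,0,2} = 1
G(23) = mex{0,0,0,2} = 1
G(24) = mex{0,0,0,2} = 1
G(25) = mex{1,0,0,0} = 2
G(26) = mex{1,1,0,0} = 2
G(27) = mex{1,1,1,0} = 2
G(28) = mex{1,1,1,0} = 2
G(29) = mex{1,1,1,0} = 2
G(30) = mex{2,1,1,1} = 0
G(31) = mex{2,2,1,1} = 0
G(32) = mex{2,2,2,1} = 0
G(33) = mex{2,2,2,1} = 0
G(34) = mex{2,2,2,1} = 0

0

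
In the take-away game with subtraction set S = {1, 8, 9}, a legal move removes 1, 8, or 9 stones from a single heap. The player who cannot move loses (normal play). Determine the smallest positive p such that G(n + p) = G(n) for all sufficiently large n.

16

G(0) = 0
G(1) = mex{0} = 1
G(2) = mex{1} = 0
G(3) = mex{0} = 1
G(4) = mex{1} = 0
G(5) = mex{0} = 1
G(6) = mex{1} = 0
G(7) = mex{0} = 1
G(8) = mex{1,0} = 2
G(9) = mex{2,1,0} = 3
G(10) = mex{3,0,1} = 2
G(11) = mex{2,1,0} = 3
G(12) = mex{3,0,1} = 2
G(13) = mex{2,1,0} = 3
G(14) = mex{3,0,1} = 2
G(15) = mex{2,1,0} = 3
G(16) = mex{3,2,1} = 0
G(17) = mex{0,3,2} = 1
G(18) = mex{1,2,3} = 0
G(19) = mex{0,3,2} = 1
G(20) = mex{1,2,3} = 0
G(21) = mex{0,3,2} = 1
G(22) = mex{1,2,3} = 0
G(23) = mex{0,3,2} = 1
G(24) = mex{1,0,3} = 2
G(25) = mex{2,1,0} = 3
G(26) = mex{3,0,1} = 2
G(27) = mex{2,1,0} = 3
G(28) = mex{3,0,1} = 2
G(29) = mex{2,1,0} = 3
G(30) = mex{3,0,1} = 2
G(31) = mex{2,1,0} = 3
G(32) = mex{3,2,1} = 0
G(33) = mex{0,3,2} = 1
G(n+16) = G(n) holds for n = 0,…,8 (a full window of length max(S) = 9), so the sequence is purely periodic with period 16.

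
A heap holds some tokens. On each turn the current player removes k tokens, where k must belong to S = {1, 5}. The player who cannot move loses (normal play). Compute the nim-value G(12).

n :  0  1  2  3  4  5  6  7  8  9 10 11 12
G :  0  1  0  1  0  1  0  1  0  1  0  1  0

0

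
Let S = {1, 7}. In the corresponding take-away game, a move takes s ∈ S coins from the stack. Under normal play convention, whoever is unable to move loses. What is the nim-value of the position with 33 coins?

1

G(0) = 0
G(1) = mex{0} = 1
G(2) = mex{1} = 0
G(3) = mex{0} = 1
G(4) = mex{1} = 0
G(5) = mex{0} = 1
G(6) = mex{1} = 0
G(7) = mex{0,0} = 1
G(8) = mex{1,1} = 0
G(9) = mex{0,0} = 1
G(10) = mex{1,1} = 0
G(11) = mex{0,0} = 1
G(12) = mex{1,1} = 0
G(13) = mex{0,0} = 1
G(14) = mex{1,1} = 0
G(15) = mex{0,0} = 1
G(16) = mex{1,1} = 0
G(17) = mex{0,0} = 1
G(18) = mex{1,1} = 0
G(19) = mex{0,0} = 1
G(20) = mex{1,1} = 0
G(21) = mex{0,0} = 1
G(22) = mex{1,1} = 0
G(23) = mex{0,0} = 1
G(24) = mex{1,1} = 0
G(25) = mex{0,0} = 1
G(26) = mex{1,1} = 0
G(27) = mex{0,0} = 1
G(28) = mex{1,1} = 0
G(29) = mex{0,0} = 1
G(30) = mex{1,1} = 0
G(31) = mex{0,0} = 1
G(32) = mex{1,1} = 0
G(33) = mex{0,0} = 1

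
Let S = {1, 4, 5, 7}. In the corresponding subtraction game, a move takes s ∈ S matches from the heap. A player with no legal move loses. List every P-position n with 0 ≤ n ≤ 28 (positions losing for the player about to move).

n :  0  1  2  3  4  5  6  7  8  9 10 11 12 13 14 15 16 17 18 19 20 21 22 23 24 25 26 27 28
G :  0  1  0  1  2  3  2  3  0  1  0  1  2  3  2  3  0  1  0  1  2  3  2  3  0  1  0  1  2
P-positions are exactly the n with G(n) = 0.

0, 2, 8, 10, 16, 18, 24, 26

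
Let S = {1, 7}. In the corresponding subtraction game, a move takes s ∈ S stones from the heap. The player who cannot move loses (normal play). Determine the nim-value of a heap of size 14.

G(0) = 0
G(1) = mex{0} = 1
G(2) = mex{1} = 0
G(3) = mex{0} = 1
G(4) = mex{1} = 0
G(5) = mex{0} = 1
G(6) = mex{1} = 0
G(7) = mex{0,0} = 1
G(8) = mex{1,1} = 0
G(9) = mex{0,0} = 1
G(10) = mex{1,1} = 0
G(11) = mex{0,0} = 1
G(12) = mex{1,1} = 0
G(13) = mex{0,0} = 1
G(14) = mex{1,1} = 0

0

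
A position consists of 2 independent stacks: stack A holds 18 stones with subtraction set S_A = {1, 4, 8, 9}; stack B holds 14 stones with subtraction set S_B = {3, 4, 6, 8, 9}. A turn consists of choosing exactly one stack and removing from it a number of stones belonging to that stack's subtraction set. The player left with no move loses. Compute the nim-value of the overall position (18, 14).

Stack A, S = {1, 4, 8, 9}:
G(0) = 0
G(1) = mex{0} = 1
G(2) = mex{1} = 0
G(3) = mex{0} = 1
G(4) = mex{1,0} = 2
G(5) = mex{2,1} = 0
G(6) = mex{0,0} = 1
G(7) = mex{1,1} = 0
G(8) = mex{0,2,0} = 1
G(9) = mex{1,0,1,0} = 2
G(10) = mex{2,1,0,1} = 3
G(11) = mex{3,0,1,0} = 2
G(12) = mex{2,1,2,1} = 0
G(13) = mex{0,2,0,2} = 1
G(14) = mex{1,3,1,0} = 2
G(15) = mex{2,2,0,1} = 3
G(16) = mex{3,0,1,0} = 2
G(17) = mex{2,1,2,1} = 0
G(18) = mex{0,2,3,2} = 1
G_A(18) = 1.
Stack B, S = {3, 4, 6, 8, 9}:
G(0) = 0
G(1) = mex{} = 0
G(2) = mex{} = 0
G(3) = mex{0} = 1
G(4) = mex{0,0} = 1
G(5) = mex{0,0} = 1
G(6) = mex{1,0,0} = 2
G(7) = mex{1,1,0} = 2
G(8) = mex{1,1,0,0} = 2
G(9) = mex{2,1,1,0,0} = 3
G(10) = mex{2,2,1,0,0} = 3
G(11) = mex{2,2,1,1,0} = 3
G(12) = mex{3,2,2,1,1} = 0
G(13) = mex{3,3,2,1,1} = 0
G(14) = mex{3,3,2,2,1} = 0
G_B(14) = 0.
Combined Grundy value = 1 ⊕ 0 = 1.

1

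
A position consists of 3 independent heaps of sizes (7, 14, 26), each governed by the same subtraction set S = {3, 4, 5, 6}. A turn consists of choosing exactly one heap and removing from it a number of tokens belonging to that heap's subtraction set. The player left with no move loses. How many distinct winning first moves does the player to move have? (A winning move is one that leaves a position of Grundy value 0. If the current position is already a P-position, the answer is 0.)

All heaps use S = {3, 4, 5, 6}:
G(0) = 0
G(1) = mex{} = 0
G(2) = mex{} = 0
G(3) = mex{0} = 1
G(4) = mex{0,0} = 1
G(5) = mex{0,0,0} = 1
G(6) = mex{1,0,0,0} = 2
G(7) = mex{1,1,0,0} = 2
G(8) = mex{1,1,1,0} = 2
G(9) = mex{2,1,1,1} = 0
G(10) = mex{2,2,1,1} = 0
G(11) = mex{2,2,2,1} = 0
G(12) = mex{0,2,2,2} = 1
G(13) = mex{0,0,2,2} = 1
G(14) = mex{0,0,0,2} = 1
G(15) = mex{1,0,0,0} = 2
G(16) = mex{1,1,0,0} = 2
G(17) = mex{1,1,1,0} = 2
G(18) = mex{2,1,1,1} = 0
G(19) = mex{2,2,1,1} = 0
G(20) = mex{2,2,2,1} = 0
G(21) = mex{0,2,2,2} = 1
G(22) = mex{0,0,2,2} = 1
G(23) = mex{0,0,0,2} = 1
G(24) = mex{1,0,0,0} = 2
G(25) = mex{1,1,0,0} = 2
G(26) = mex{1,1,1,0} = 2
Heap A: G(7) = 2.
Heap B: G(14) = 1.
Heap C: G(26) = 2.
Combined Grundy value = 2 ⊕ 1 ⊕ 2 = 1.
A winning move leaves total XOR = 0, i.e. changes one component's Grundy value g to g ⊕ X where X is the current total.
Heap A: need g' = 2⊕1 = 3. Options: 7−3→G=1, 7−4→G=1, 7−5→G=0, 7−6→G=0. Hits: 0.
Heap B: need g' = 1⊕1 = 0. Options: 14−3→G=0, 14−4→G=0, 14−5→G=0, 14−6→G=2. Hits: 3.
Heap C: need g' = 2⊕1 = 3. Options: 26−3→G=1, 26−4→G=1, 26−5→G=1, 26−6→G=0. Hits: 0.

3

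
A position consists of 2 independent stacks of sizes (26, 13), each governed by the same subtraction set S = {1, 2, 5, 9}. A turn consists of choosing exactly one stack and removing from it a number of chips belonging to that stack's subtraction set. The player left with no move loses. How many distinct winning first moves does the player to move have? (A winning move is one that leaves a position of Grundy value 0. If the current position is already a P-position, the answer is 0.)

0

All stacks use S = {1, 2, 5, 9}:
G(0) = 0
G(1) = mex{0} = 1
G(2) = mex{1,0} = 2
G(3) = mex{2,1} = 0
G(4) = mex{0,2} = 1
G(5) = mex{1,0,0} = 2
G(6) = mex{2,1,1} = 0
G(7) = mex{0,2,2} = 1
G(8) = mex{1,0,0} = 2
G(9) = mex{2,1,1,0} = 3
G(10) = mex{3,2,2,1} = 0
G(11) = mex{0,3,0,2} = 1
G(12) = mex{1,0,1,0} = 2
G(13) = mex{2,1,2,1} = 0
G(14) = mex{0,2,3,2} = 1
G(15) = mex{1,0,0,0} = 2
G(16) = mex{2,1,1,1} = 0
G(17) = mex{0,2,2,2} = 1
G(18) = mex{1,0,0,3} = 2
G(19) = mex{2,1,1,0} = 3
G(20) = mex{3,2,2,1} = 0
G(21) = mex{0,3,0,2} = 1
G(22) = mex{1,0,1,0} = 2
G(23) = mex{2,1,2,1} = 0
G(24) = mex{0,2,3,2} = 1
G(25) = mex{1,0,0,0} = 2
G(26) = mex{2,1,1,1} = 0
Stack A: G(26) = 0.
Stack B: G(13) = 0.
Combined Grundy value = 0 ⊕ 0 = 0.
A winning move leaves total XOR = 0, i.e. changes one component's Grundy value g to g ⊕ X where X is the current total.
Stack A: target g' = 0⊕0 = 0, but every legal move changes the Grundy value (mex property), so 0 moves.
Stack B: target g' = 0⊕0 = 0, but every legal move changes the Grundy value (mex property), so 0 moves.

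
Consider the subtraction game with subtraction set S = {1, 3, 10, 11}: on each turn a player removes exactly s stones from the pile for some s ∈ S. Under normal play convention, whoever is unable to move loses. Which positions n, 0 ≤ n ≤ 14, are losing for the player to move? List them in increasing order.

G(0) = 0
G(1) = mex{0} = 1
G(2) = mex{1} = 0
G(3) = mex{0,0} = 1
G(4) = mex{1,1} = 0
G(5) = mex{0,0} = 1
G(6) = mex{1,1} = 0
G(7) = mex{0,0} = 1
G(8) = mex{1,1} = 0
G(9) = mex{0,0} = 1
G(10) = mex{1,1,0} = 2
G(11) = mex{2,0,1,0} = 3
G(12) = mex{3,1,0,1} = 2
G(13) = mex{2,2,1,0} = 3
G(14) = mex{3,3,0,1} = 2
P-positions are exactly the n with G(n) = 0.

0, 2, 4, 6, 8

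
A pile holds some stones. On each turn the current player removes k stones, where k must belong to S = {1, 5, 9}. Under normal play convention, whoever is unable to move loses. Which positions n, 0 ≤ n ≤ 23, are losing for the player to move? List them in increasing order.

G(0) = 0
G(1) = mex{0} = 1
G(2) = mex{1} = 0
G(3) = mex{0} = 1
G(4) = mex{1} = 0
G(5) = mex{0,0} = 1
G(6) = mex{1,1} = 0
G(7) = mex{0,0} = 1
G(8) = mex{1,1} = 0
G(9) = mex{0,0,0} = 1
G(10) = mex{1,1,1} = 0
G(11) = mex{0,0,0} = 1
G(12) = mex{1,1,1} = 0
G(13) = mex{0,0,0} = 1
G(14) = mex{1,1,1} = 0
G(15) = mex{0,0,0} = 1
G(16) = mex{1,1,1} = 0
G(17) = mex{0,0,0} = 1
G(18) = mex{1,1,1} = 0
G(19) = mex{0,0,0} = 1
G(20) = mex{1,1,1} = 0
G(21) = mex{0,0,0} = 1
G(22) = mex{1,1,1} = 0
G(23) = mex{0,0,0} = 1
P-positions are exactly the n with G(n) = 0.

0, 2, 4, 6, 8, 10, 12, 14, 16, 18, 20, 22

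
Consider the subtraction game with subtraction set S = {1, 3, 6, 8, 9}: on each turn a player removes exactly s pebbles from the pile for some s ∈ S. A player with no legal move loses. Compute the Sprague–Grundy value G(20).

2

n :  0  1  2  3  4  5  6  7  8  9 10 11 12 13 14 15 16 17 18 19 20
G :  0  1  0  1  0  1  2  3  2  3  2  3  4  5  0  1  0  1  0  1  2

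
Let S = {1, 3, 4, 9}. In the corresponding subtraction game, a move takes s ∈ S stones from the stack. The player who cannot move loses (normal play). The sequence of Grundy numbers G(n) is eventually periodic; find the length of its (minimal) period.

G(0) = 0
G(1) = mex{0} = 1
G(2) = mex{1} = 0
G(3) = mex{0,0} = 1
G(4) = mex{1,1,0} = 2
G(5) = mex{2,0,1} = 3
G(6) = mex{3,1,0} = 2
G(7) = mex{2,2,1} = 0
G(8) = mex{0,3,2} = 1
G(9) = mex{1,2,3,0} = 4
G(10) = mex{4,0,2,1} = 3
G(11) = mex{3,1,0,0} = 2
G(12) = mex{2,4,1,1} = 0
G(13) = mex{0,3,4,2} = 1
G(14) = mex{1,2,3,3} = 0
G(15) = mex{0,0,2,2} = 1
G(16) = mex{1,1,0,0} = 2
G(17) = mex{2,0,1,1} = 3
G(18) = mex{3,1,0,4} = 2
G(19) = mex{2,2,1,3} = 0
G(20) = mex{0,3,2,2} = 1
G(21) = mex{1,2,3,0} = 4
G(22) = mex{4,0,2,1} = 3
G(23) = mex{3,1,0,0} = 2
G(24) = mex{2,4,1,1} = 0
G(25) = mex{0,3,4,2} = 1
G(n+12) = G(n) holds for n = 0,…,8 (a full window of length max(S) = 9), so the sequence is purely periodic with period 12.

12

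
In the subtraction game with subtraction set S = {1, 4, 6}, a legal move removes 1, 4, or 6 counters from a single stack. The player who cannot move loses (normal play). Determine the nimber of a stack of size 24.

n :  0  1  2  3  4  5  6  7  8  9 10 11 12 13 14 15 16 17 18 19 20 21 22 23 24
G :  0  1  0  1  2  0  1  0  1  2  0  1  0  1  2  0  1  0  1  2  0  1  0  1  2

2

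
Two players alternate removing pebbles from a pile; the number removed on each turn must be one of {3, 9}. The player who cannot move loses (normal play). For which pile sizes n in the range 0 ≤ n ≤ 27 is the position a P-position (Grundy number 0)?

0, 1, 2, 6, 7, 8, 12, 13, 14, 18, 19, 20, 24, 25, 26

n :  0  1  2  3  4  5  6  7  8  9 10 11 12 13 14 15 16 17 18 19 20 21 22 23 24 25 26 27
G :  0  0  0  1  1  1  0  0  0  1  1  1  0  0  0  1  1  1  0  0  0  1  1  1  0  0  0  1
P-positions are exactly the n with G(n) = 0.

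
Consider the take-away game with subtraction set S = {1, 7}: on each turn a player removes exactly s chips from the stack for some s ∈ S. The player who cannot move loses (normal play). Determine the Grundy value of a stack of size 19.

1

n :  0  1  2  3  4  5  6  7  8  9 10 11 12 13 14 15 16 17 18 19
G :  0  1  0  1  0  1  0  1  0  1  0  1  0  1  0  1  0  1  0  1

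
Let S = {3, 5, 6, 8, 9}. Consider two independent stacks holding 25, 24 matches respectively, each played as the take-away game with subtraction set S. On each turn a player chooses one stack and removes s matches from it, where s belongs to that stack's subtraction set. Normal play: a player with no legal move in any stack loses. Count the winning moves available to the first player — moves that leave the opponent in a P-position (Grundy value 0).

All stacks use S = {3, 5, 6, 8, 9}:
n :  0  1  2  3  4  5  6  7  8  9 10 11 12 13 14 15 16 17 18 19 20 21 22 23 24 25
G :  0  0  0  1  1  1  2  2  2  3  3  3  0  0  0  1  1  1  2  2  2  3  3  3  0  0
Stack A: G(25) = 0.
Stack B: G(24) = 0.
Combined Grundy value = 0 ⊕ 0 = 0.
A winning move leaves total XOR = 0, i.e. changes one component's Grundy value g to g ⊕ X where X is the current total.
Stack A: target g' = 0⊕0 = 0, but every legal move changes the Grundy value (mex property), so 0 moves.
Stack B: target g' = 0⊕0 = 0, but every legal move changes the Grundy value (mex property), so 0 moves.

0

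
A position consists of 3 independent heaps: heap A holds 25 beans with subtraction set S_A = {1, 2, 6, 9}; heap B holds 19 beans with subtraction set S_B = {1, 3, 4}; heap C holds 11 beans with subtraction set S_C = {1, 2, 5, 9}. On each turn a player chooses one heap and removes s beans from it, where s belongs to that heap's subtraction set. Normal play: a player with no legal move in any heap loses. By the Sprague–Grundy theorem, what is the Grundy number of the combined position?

3

Heap A, S = {1, 2, 6, 9}:
n :  0  1  2  3  4  5  6  7  8  9 10 11 12 13 14 15 16 17 18 19 20 21 22 23 24 25
G :  0  1  2  0  1  2  3  0  1  2  0  1  2  3  0  1  2  0  1  2  3  0  1  2  0  1
G_A(25) = 1.
Heap B, S = {1, 3, 4}:
n :  0  1  2  3  4  5  6  7  8  9 10 11 12 13 14 15 16 17 18 19
G :  0  1  0  1  2  3  2  0  1  0  1  2  3  2  0  1  0  1  2  3
G_B(19) = 3.
Heap C, S = {1, 2, 5, 9}:
G(0) = 0
G(1) = mex{0} = 1
G(2) = mex{1,0} = 2
G(3) = mex{2,1} = 0
G(4) = mex{0,2} = 1
G(5) = mex{1,0,0} = 2
G(6) = mex{2,1,1} = 0
G(7) = mex{0,2,2} = 1
G(8) = mex{1,0,0} = 2
G(9) = mex{2,1,1,0} = 3
G(10) = mex{3,2,2,1} = 0
G(11) = mex{0,3,0,2} = 1
G_C(11) = 1.
Combined Grundy value = 1 ⊕ 3 ⊕ 1 = 3.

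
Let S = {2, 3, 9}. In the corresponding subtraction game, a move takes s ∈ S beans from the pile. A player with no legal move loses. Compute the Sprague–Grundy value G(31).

n :  0  1  2  3  4  5  6  7  8  9 10 11 12 13 14 15 16 17 18 19 20 21 22 23 24 25 26 27 28 29 30 31
G :  0  0  1  1  2  0  0  1  1  2  2  0  0  1  1  2  0  0  1  1  2  2  0  0  1  1  2  0  0  1  1  2

2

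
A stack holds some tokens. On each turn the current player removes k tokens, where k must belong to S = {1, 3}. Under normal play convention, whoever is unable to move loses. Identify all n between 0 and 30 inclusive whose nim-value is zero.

0, 2, 4, 6, 8, 10, 12, 14, 16, 18, 20, 22, 24, 26, 28, 30

G(0) = 0
G(1) = mex{0} = 1
G(2) = mex{1} = 0
G(3) = mex{0,0} = 1
G(4) = mex{1,1} = 0
G(5) = mex{0,0} = 1
G(6) = mex{1,1} = 0
G(7) = mex{0,0} = 1
G(8) = mex{1,1} = 0
G(9) = mex{0,0} = 1
G(10) = mex{1,1} = 0
G(11) = mex{0,0} = 1
G(12) = mex{1,1} = 0
G(13) = mex{0,0} = 1
G(14) = mex{1,1} = 0
G(15) = mex{0,0} = 1
G(16) = mex{1,1} = 0
G(17) = mex{0,0} = 1
G(18) = mex{1,1} = 0
G(19) = mex{0,0} = 1
G(20) = mex{1,1} = 0
G(21) = mex{0,0} = 1
G(22) = mex{1,1} = 0
G(23) = mex{0,0} = 1
G(24) = mex{1,1} = 0
G(25) = mex{0,0} = 1
G(26) = mex{1,1} = 0
G(27) = mex{0,0} = 1
G(28) = mex{1,1} = 0
G(29) = mex{0,0} = 1
G(30) = mex{1,1} = 0
P-positions are exactly the n with G(n) = 0.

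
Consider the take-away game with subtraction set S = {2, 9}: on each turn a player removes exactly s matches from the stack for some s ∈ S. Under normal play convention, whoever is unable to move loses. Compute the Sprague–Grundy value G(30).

G(0) = 0
G(1) = mex{} = 0
G(2) = mex{0} = 1
G(3) = mex{0} = 1
G(4) = mex{1} = 0
G(5) = mex{1} = 0
G(6) = mex{0} = 1
G(7) = mex{0} = 1
G(8) = mex{1} = 0
G(9) = mex{1,0} = 2
G(10) = mex{0,0} = 1
G(11) = mex{2,1} = 0
G(12) = mex{1,1} = 0
G(13) = mex{0,0} = 1
G(14) = mex{0,0} = 1
G(15) = mex{1,1} = 0
G(16) = mex{1,1} = 0
G(17) = mex{0,0} = 1
G(18) = mex{0,2} = 1
G(19) = mex{1,1} = 0
G(20) = mex{1,0} = 2
G(21) = mex{0,0} = 1
G(22) = mex{2,1} = 0
G(23) = mex{1,1} = 0
G(24) = mex{0,0} = 1
G(25) = mex{0,0} = 1
G(26) = mex{1,1} = 0
G(27) = mex{1,1} = 0
G(28) = mex{0,0} = 1
G(29) = mex{0,2} = 1
G(30) = mex{1,1} = 0

0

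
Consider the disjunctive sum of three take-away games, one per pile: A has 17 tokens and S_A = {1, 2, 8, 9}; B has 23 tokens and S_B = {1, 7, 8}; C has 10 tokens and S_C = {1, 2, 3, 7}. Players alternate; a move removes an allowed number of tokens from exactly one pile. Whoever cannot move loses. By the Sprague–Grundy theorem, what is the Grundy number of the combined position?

Pile A, S = {1, 2, 8, 9}:
n :  0  1  2  3  4  5  6  7  8  9 10 11 12 13 14 15 16 17
G :  0  1  2  0  1  2  0  1  2  3  0  1  2  0  1  2  0  1
G_A(17) = 1.
Pile B, S = {1, 7, 8}:
n :  0  1  2  3  4  5  6  7  8  9 10 11 12 13 14 15 16 17 18 19 20 21 22 23
G :  0  1  0  1  0  1  0  1  2  3  2  3  2  3  2  0  1  0  1  0  1  0  1  2
G_B(23) = 2.
Pile C, S = {1, 2, 3, 7}:
G(0) = 0
G(1) = mex{0} = 1
G(2) = mex{1,0} = 2
G(3) = mex{2,1,0} = 3
G(4) = mex{3,2,1} = 0
G(5) = mex{0,3,2} = 1
G(6) = mex{1,0,3} = 2
G(7) = mex{2,1,0,0} = 3
G(8) = mex{3,2,1,1} = 0
G(9) = mex{0,3,2,2} = 1
G(10) = mex{1,0,3,3} = 2
G_C(10) = 2.
Combined Grundy value = 1 ⊕ 2 ⊕ 2 = 1.

1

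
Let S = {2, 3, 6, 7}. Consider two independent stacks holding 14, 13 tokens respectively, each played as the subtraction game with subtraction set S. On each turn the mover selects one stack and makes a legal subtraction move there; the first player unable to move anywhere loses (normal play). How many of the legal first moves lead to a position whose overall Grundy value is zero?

2

All stacks use S = {2, 3, 6, 7}:
G(0) = 0
G(1) = mex{} = 0
G(2) = mex{0} = 1
G(3) = mex{0,0} = 1
G(4) = mex{1,0} = 2
G(5) = mex{1,1} = 0
G(6) = mex{2,1,0} = 3
G(7) = mex{0,2,0,0} = 1
G(8) = mex{3,0,1,0} = 2
G(9) = mex{1,3,1,1} = 0
G(10) = mex{2,1,2,1} = 0
G(11) = mex{0,2,0,2} = 1
G(12) = mex{0,0,3,0} = 1
G(13) = mex{1,0,1,3} = 2
G(14) = mex{1,1,2,1} = 0
Stack A: G(14) = 0.
Stack B: G(13) = 2.
Combined Grundy value = 0 ⊕ 2 = 2.
A winning move leaves total XOR = 0, i.e. changes one component's Grundy value g to g ⊕ X where X is the current total.
Stack A: need g' = 0⊕2 = 2. Options: 14−2→G=1, 14−3→G=1, 14−6→G=2, 14−7→G=1. Hits: 1.
Stack B: need g' = 2⊕2 = 0. Options: 13−2→G=1, 13−3→G=0, 13−6→G=1, 13−7→G=3. Hits: 1.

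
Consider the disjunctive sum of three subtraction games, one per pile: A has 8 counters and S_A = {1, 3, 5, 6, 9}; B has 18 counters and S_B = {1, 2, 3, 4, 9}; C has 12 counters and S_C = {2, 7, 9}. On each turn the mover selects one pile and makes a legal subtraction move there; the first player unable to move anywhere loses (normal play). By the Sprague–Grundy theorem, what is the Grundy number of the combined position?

3

Pile A, S = {1, 3, 5, 6, 9}:
n : 0 1 2 3 4 5 6 7 8
G : 0 1 0 1 0 1 2 3 2
G_A(8) = 2.
Pile B, S = {1, 2, 3, 4, 9}:
G(0) = 0
G(1) = mex{0} = 1
G(2) = mex{1,0} = 2
G(3) = mex{2,1,0} = 3
G(4) = mex{3,2,1,0} = 4
G(5) = mex{4,3,2,1} = 0
G(6) = mex{0,4,3,2} = 1
G(7) = mex{1,0,4,3} = 2
G(8) = mex{2,1,0,4} = 3
G(9) = mex{3,2,1,0,0} = 4
G(10) = mex{4,3,2,1,1} = 0
G(11) = mex{0,4,3,2,2} = 1
G(12) = mex{1,0,4,3,3} = 2
G(13) = mex{2,1,0,4,4} = 3
G(14) = mex{3,2,1,0,0} = 4
G(15) = mex{4,3,2,1,1} = 0
G(16) = mex{0,4,3,2,2} = 1
G(17) = mex{1,0,4,3,3} = 2
G(18) = mex{2,1,0,4,4} = 3
G_B(18) = 3.
Pile C, S = {2, 7, 9}:
n :  0  1  2  3  4  5  6  7  8  9 10 11 12
G :  0  0  1  1  0  0  1  1  2  2  3  3  2
G_C(12) = 2.
Combined Grundy value = 2 ⊕ 3 ⊕ 2 = 3.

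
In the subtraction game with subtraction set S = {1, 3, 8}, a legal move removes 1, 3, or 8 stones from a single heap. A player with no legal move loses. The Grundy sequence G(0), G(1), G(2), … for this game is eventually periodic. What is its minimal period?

11

n :  0  1  2  3  4  5  6  7  8  9 10 11 12 13 14 15 16 17 18 19 20 21 22 23
G :  0  1  0  1  0  1  0  1  2  3  2  0  1  0  1  0  1  0  1  2  3  2  0  1
G(n+11) = G(n) holds for n = 0,…,7 (a full window of length max(S) = 8), so the sequence is purely periodic with period 11.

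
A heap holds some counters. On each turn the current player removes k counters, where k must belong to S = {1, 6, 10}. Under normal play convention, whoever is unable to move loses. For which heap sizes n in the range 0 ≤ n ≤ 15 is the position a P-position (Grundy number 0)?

n :  0  1  2  3  4  5  6  7  8  9 10 11 12 13 14 15
G :  0  1  0  1  0  1  2  0  1  0  1  0  1  2  3  2
P-positions are exactly the n with G(n) = 0.

0, 2, 4, 7, 9, 11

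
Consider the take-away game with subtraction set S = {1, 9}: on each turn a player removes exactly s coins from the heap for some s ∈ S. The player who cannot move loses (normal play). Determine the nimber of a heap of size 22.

n :  0  1  2  3  4  5  6  7  8  9 10 11 12 13 14 15 16 17 18 19 20 21 22
G :  0  1  0  1  0  1  0  1  0  1  0  1  0  1  0  1  0  1  0  1  0  1  0

0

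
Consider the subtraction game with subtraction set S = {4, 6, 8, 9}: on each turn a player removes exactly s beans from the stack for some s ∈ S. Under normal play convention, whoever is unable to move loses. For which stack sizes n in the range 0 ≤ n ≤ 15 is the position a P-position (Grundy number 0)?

0, 1, 2, 3, 13, 14, 15

G(0) = 0
G(1) = mex{} = 0
G(2) = mex{} = 0
G(3) = mex{} = 0
G(4) = mex{0} = 1
G(5) = mex{0} = 1
G(6) = mex{0,0} = 1
G(7) = mex{0,0} = 1
G(8) = mex{1,0,0} = 2
G(9) = mex{1,0,0,0} = 2
G(10) = mex{1,1,0,0} = 2
G(11) = mex{1,1,0,0} = 2
G(12) = mex{2,1,1,0} = 3
G(13) = mex{2,1,1,1} = 0
G(14) = mex{2,2,1,1} = 0
G(15) = mex{2,2,1,1} = 0
P-positions are exactly the n with G(n) = 0.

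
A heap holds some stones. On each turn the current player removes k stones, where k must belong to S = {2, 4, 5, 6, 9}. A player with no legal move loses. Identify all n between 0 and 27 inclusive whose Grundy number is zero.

0, 1, 8, 11, 18, 19, 26

n :  0  1  2  3  4  5  6  7  8  9 10 11 12 13 14 15 16 17 18 19 20 21 22 23 24 25 26 27
G :  0  0  1  1  2  2  3  3  0  4  1  0  2  1  3  2  4  3  0  0  1  1  2  2  3  3  0  4
P-positions are exactly the n with G(n) = 0.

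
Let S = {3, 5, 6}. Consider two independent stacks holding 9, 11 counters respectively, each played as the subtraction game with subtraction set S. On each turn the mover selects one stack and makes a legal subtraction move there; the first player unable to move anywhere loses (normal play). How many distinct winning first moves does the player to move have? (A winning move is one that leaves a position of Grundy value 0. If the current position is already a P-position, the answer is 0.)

All stacks use S = {3, 5, 6}:
n :  0  1  2  3  4  5  6  7  8  9 10 11
G :  0  0  0  1  1  1  2  2  2  0  0  0
Stack A: G(9) = 0.
Stack B: G(11) = 0.
Combined Grundy value = 0 ⊕ 0 = 0.
A winning move leaves total XOR = 0, i.e. changes one component's Grundy value g to g ⊕ X where X is the current total.
Stack A: target g' = 0⊕0 = 0, but every legal move changes the Grundy value (mex property), so 0 moves.
Stack B: target g' = 0⊕0 = 0, but every legal move changes the Grundy value (mex property), so 0 moves.

0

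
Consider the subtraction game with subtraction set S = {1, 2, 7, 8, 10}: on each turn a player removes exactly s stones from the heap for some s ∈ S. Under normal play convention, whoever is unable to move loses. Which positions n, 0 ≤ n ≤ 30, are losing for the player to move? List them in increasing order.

n :  0  1  2  3  4  5  6  7  8  9 10 11 12 13 14 15 16 17 18 19 20 21 22 23 24 25 26 27 28 29 30
G :  0  1  2  0  1  2  0  1  2  0  1  2  0  1  2  0  1  2  0  1  2  0  1  2  0  1  2  0  1  2  0
P-positions are exactly the n with G(n) = 0.

0, 3, 6, 9, 12, 15, 18, 21, 24, 27, 30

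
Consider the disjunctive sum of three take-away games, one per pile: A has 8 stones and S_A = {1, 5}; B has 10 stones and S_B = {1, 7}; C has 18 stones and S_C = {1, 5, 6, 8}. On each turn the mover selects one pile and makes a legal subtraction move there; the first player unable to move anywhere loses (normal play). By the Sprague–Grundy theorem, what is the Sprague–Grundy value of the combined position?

Pile A, S = {1, 5}:
G(0) = 0
G(1) = mex{0} = 1
G(2) = mex{1} = 0
G(3) = mex{0} = 1
G(4) = mex{1} = 0
G(5) = mex{0,0} = 1
G(6) = mex{1,1} = 0
G(7) = mex{0,0} = 1
G(8) = mex{1,1} = 0
G_A(8) = 0.
Pile B, S = {1, 7}:
n :  0  1  2  3  4  5  6  7  8  9 10
G :  0  1  0  1  0  1  0  1  0  1  0
G_B(10) = 0.
Pile C, S = {1, 5, 6, 8}:
G(0) = 0
G(1) = mex{0} = 1
G(2) = mex{1} = 0
G(3) = mex{0} = 1
G(4) = mex{1} = 0
G(5) = mex{0,0} = 1
G(6) = mex{1,1,0} = 2
G(7) = mex{2,0,1} = 3
G(8) = mex{3,1,0,0} = 2
G(9) = mex{2,0,1,1} = 3
G(10) = mex{3,1,0,0} = 2
G(11) = mex{2,2,1,1} = 0
G(12) = mex{0,3,2,0} = 1
G(13) = mex{1,2,3,1} = 0
G(14) = mex{0,3,2,2} = 1
G(15) = mex{1,2,3,3} = 0
G(16) = mex{0,0,2,2} = 1
G(17) = mex{1,1,0,3} = 2
G(18) = mex{2,0,1,2} = 3
G_C(18) = 3.
Combined Grundy value = 0 ⊕ 0 ⊕ 3 = 3.

3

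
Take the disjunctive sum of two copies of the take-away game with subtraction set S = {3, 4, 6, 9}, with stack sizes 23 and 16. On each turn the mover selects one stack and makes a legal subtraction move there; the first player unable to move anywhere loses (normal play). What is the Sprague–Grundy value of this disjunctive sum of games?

All stacks use S = {3, 4, 6, 9}:
n :  0  1  2  3  4  5  6  7  8  9 10 11 12 13 14 15 16 17 18 19 20 21 22 23
G :  0  0  0  1  1  1  2  2  2  3  3  3  0  0  0  1  1  1  2  2  2  3  3  3
Stack A: G(23) = 3.
Stack B: G(16) = 1.
Combined Grundy value = 3 ⊕ 1 = 2.

2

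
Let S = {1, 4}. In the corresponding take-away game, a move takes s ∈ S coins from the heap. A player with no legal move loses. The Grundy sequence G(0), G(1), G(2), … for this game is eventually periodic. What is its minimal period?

5

G(0) = 0
G(1) = mex{0} = 1
G(2) = mex{1} = 0
G(3) = mex{0} = 1
G(4) = mex{1,0} = 2
G(5) = mex{2,1} = 0
G(6) = mex{0,0} = 1
G(7) = mex{1,1} = 0
G(8) = mex{0,2} = 1
G(9) = mex{1,0} = 2
G(10) = mex{2,1} = 0
G(11) = mex{0,0} = 1
G(12) = mex{1,1} = 0
G(13) = mex{0,2} = 1
G(14) = mex{1,0} = 2
G(n+5) = G(n) holds for n = 0,…,3 (a full window of length max(S) = 4), so the sequence is purely periodic with period 5.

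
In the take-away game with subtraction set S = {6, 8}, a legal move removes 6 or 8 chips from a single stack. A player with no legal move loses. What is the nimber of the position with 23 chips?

1

n :  0  1  2  3  4  5  6  7  8  9 10 11 12 13 14 15 16 17 18 19 20 21 22 23
G :  0  0  0  0  0  0  1  1  1  1  1  1  2  2  0  0  0  0  0  0  1  1  1  1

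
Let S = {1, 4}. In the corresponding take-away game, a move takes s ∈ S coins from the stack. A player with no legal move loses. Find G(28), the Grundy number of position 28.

n :  0  1  2  3  4  5  6  7  8  9 10 11 12 13 14 15 16 17 18 19 20 21 22 23 24 25 26 27 28
G :  0  1  0  1  2  0  1  0  1  2  0  1  0  1  2  0  1  0  1  2  0  1  0  1  2  0  1  0  1

1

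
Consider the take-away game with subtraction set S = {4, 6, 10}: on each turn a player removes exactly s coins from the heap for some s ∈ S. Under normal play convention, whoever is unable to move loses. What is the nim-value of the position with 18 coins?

n :  0  1  2  3  4  5  6  7  8  9 10 11 12 13 14 15 16 17 18
G :  0  0  0  0  1  1  1  1  2  2  2  2  3  3  0  0  0  0  1

1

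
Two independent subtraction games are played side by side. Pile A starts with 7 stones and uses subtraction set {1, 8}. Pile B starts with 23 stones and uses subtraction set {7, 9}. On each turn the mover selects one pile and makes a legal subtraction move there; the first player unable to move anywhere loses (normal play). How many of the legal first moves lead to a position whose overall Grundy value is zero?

0

Pile A, S = {1, 8}:
G(0) = 0
G(1) = mex{0} = 1
G(2) = mex{1} = 0
G(3) = mex{0} = 1
G(4) = mex{1} = 0
G(5) = mex{0} = 1
G(6) = mex{1} = 0
G(7) = mex{0} = 1
G_A(7) = 1.
Pile B, S = {7, 9}:
n :  0  1  2  3  4  5  6  7  8  9 10 11 12 13 14 15 16 17 18 19 20 21 22 23
G :  0  0  0  0  0  0  0  1  1  1  1  1  1  1  2  2  0  0  0  0  0  0  0  1
G_B(23) = 1.
Combined Grundy value = 1 ⊕ 1 = 0.
A winning move leaves total XOR = 0, i.e. changes one component's Grundy value g to g ⊕ X where X is the current total.
Pile A: target g' = 1⊕0 = 1, but every legal move changes the Grundy value (mex property), so 0 moves.
Pile B: target g' = 1⊕0 = 1, but every legal move changes the Grundy value (mex property), so 0 moves.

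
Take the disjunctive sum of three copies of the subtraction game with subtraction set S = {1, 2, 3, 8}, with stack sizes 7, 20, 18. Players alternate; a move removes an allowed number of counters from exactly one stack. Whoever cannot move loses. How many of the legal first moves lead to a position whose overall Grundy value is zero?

All stacks use S = {1, 2, 3, 8}:
n :  0  1  2  3  4  5  6  7  8  9 10 11 12 13 14 15 16 17 18 19 20
G :  0  1  2  3  0  1  2  3  4  0  1  2  3  0  1  2  3  4  0  1  2
Stack A: G(7) = 3.
Stack B: G(20) = 2.
Stack C: G(18) = 0.
Combined Grundy value = 3 ⊕ 2 ⊕ 0 = 1.
A winning move leaves total XOR = 0, i.e. changes one component's Grundy value g to g ⊕ X where X is the current total.
Stack A: need g' = 3⊕1 = 2. Options: 7−1→G=2, 7−2→G=1, 7−3→G=0. Hits: 1.
Stack B: need g' = 2⊕1 = 3. Options: 20−1→G=1, 20−2→G=0, 20−3→G=4, 20−8→G=3. Hits: 1.
Stack C: need g' = 0⊕1 = 1. Options: 18−1→G=4, 18−2→G=3, 18−3→G=2, 18−8→G=1. Hits: 1.

3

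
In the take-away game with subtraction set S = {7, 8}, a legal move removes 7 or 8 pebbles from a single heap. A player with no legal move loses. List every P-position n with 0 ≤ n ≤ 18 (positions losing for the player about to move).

0, 1, 2, 3, 4, 5, 6, 15, 16, 17, 18

G(0) = 0
G(1) = mex{} = 0
G(2) = mex{} = 0
G(3) = mex{} = 0
G(4) = mex{} = 0
G(5) = mex{} = 0
G(6) = mex{} = 0
G(7) = mex{0} = 1
G(8) = mex{0,0} = 1
G(9) = mex{0,0} = 1
G(10) = mex{0,0} = 1
G(11) = mex{0,0} = 1
G(12) = mex{0,0} = 1
G(13) = mex{0,0} = 1
G(14) = mex{1,0} = 2
G(15) = mex{1,1} = 0
G(16) = mex{1,1} = 0
G(17) = mex{1,1} = 0
G(18) = mex{1,1} = 0
P-positions are exactly the n with G(n) = 0.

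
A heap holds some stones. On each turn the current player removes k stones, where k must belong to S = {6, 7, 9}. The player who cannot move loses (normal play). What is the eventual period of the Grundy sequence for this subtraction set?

G(0) = 0
G(1) = mex{} = 0
G(2) = mex{} = 0
G(3) = mex{} = 0
G(4) = mex{} = 0
G(5) = mex{} = 0
G(6) = mex{0} = 1
G(7) = mex{0,0} = 1
G(8) = mex{0,0} = 1
G(9) = mex{0,0,0} = 1
G(10) = mex{0,0,0} = 1
G(11) = mex{0,0,0} = 1
G(12) = mex{1,0,0} = 2
G(13) = mex{1,1,0} = 2
G(14) = mex{1,1,0} = 2
G(15) = mex{1,1,1} = 0
G(16) = mex{1,1,1} = 0
G(17) = mex{1,1,1} = 0
G(18) = mex{2,1,1} = 0
G(19) = mex{2,2,1} = 0
G(20) = mex{2,2,1} = 0
G(21) = mex{0,2,2} = 1
G(22) = mex{0,0,2} = 1
G(23) = mex{0,0,2} = 1
G(24) = mex{0,0,0} = 1
G(25) = mex{0,0,0} = 1
G(26) = mex{0,0,0} = 1
G(27) = mex{1,0,0} = 2
G(28) = mex{1,1,0} = 2
G(29) = mex{1,1,0} = 2
G(30) = mex{1,1,1} = 0
G(31) = mex{1,1,1} = 0
G(n+15) = G(n) holds for n = 0,…,8 (a full window of length max(S) = 9), so the sequence is purely periodic with period 15.

15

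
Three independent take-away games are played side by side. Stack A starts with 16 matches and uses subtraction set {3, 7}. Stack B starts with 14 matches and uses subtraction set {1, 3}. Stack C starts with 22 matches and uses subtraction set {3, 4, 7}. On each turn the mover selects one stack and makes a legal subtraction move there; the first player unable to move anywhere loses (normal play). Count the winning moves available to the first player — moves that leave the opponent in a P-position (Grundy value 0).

Stack A, S = {3, 7}:
G(0) = 0
G(1) = mex{} = 0
G(2) = mex{} = 0
G(3) = mex{0} = 1
G(4) = mex{0} = 1
G(5) = mex{0} = 1
G(6) = mex{1} = 0
G(7) = mex{1,0} = 2
G(8) = mex{1,0} = 2
G(9) = mex{0,0} = 1
G(10) = mex{2,1} = 0
G(11) = mex{2,1} = 0
G(12) = mex{1,1} = 0
G(13) = mex{0,0} = 1
G(14) = mex{0,2} = 1
G(15) = mex{0,2} = 1
G(16) = mex{1,1} = 0
G_A(16) = 0.
Stack B, S = {1, 3}:
G(0) = 0
G(1) = mex{0} = 1
G(2) = mex{1} = 0
G(3) = mex{0,0} = 1
G(4) = mex{1,1} = 0
G(5) = mex{0,0} = 1
G(6) = mex{1,1} = 0
G(7) = mex{0,0} = 1
G(8) = mex{1,1} = 0
G(9) = mex{0,0} = 1
G(10) = mex{1,1} = 0
G(11) = mex{0,0} = 1
G(12) = mex{1,1} = 0
G(13) = mex{0,0} = 1
G(14) = mex{1,1} = 0
G_B(14) = 0.
Stack C, S = {3, 4, 7}:
G(0) = 0
G(1) = mex{} = 0
G(2) = mex{} = 0
G(3) = mex{0} = 1
G(4) = mex{0,0} = 1
G(5) = mex{0,0} = 1
G(6) = mex{1,0} = 2
G(7) = mex{1,1,0} = 2
G(8) = mex{1,1,0} = 2
G(9) = mex{2,1,0} = 3
G(10) = mex{2,2,1} = 0
G(11) = mex{2,2,1} = 0
G(12) = mex{3,2,1} = 0
G(13) = mex{0,3,2} = 1
G(14) = mex{0,0,2} = 1
G(15) = mex{0,0,2} = 1
G(16) = mex{1,0,3} = 2
G(17) = mex{1,1,0} = 2
G(18) = mex{1,1,0} = 2
G(19) = mex{2,1,0} = 3
G(20) = mex{2,2,1} = 0
G(21) = mex{2,2,1} = 0
G(22) = mex{3,2,1} = 0
G_C(22) = 0.
Combined Grundy value = 0 ⊕ 0 ⊕ 0 = 0.
A winning move leaves total XOR = 0, i.e. changes one component's Grundy value g to g ⊕ X where X is the current total.
Stack A: target g' = 0⊕0 = 0, but every legal move changes the Grundy value (mex property), so 0 moves.
Stack B: target g' = 0⊕0 = 0, but every legal move changes the Grundy value (mex property), so 0 moves.
Stack C: target g' = 0⊕0 = 0, but every legal move changes the Grundy value (mex property), so 0 moves.

0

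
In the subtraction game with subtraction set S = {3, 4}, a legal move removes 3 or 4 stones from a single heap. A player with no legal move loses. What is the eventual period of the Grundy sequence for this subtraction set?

7

n :  0  1  2  3  4  5  6  7  8  9 10 11 12 13 14 15
G :  0  0  0  1  1  1  2  0  0  0  1  1  1  2  0  0
G(n+7) = G(n) holds for n = 0,…,3 (a full window of length max(S) = 4), so the sequence is purely periodic with period 7.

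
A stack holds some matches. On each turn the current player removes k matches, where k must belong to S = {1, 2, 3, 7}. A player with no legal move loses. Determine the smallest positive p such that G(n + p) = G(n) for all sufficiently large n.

n :  0  1  2  3  4  5  6  7  8  9 10 11 12 13 14
G :  0  1  2  3  0  1  2  3  0  1  2  3  0  1  2
G(n+4) = G(n) holds for n = 0,…,6 (a full window of length max(S) = 7), so the sequence is purely periodic with period 4.

4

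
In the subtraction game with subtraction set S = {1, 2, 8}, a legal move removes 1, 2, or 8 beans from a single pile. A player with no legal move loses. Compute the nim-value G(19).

1

G(0) = 0
G(1) = mex{0} = 1
G(2) = mex{1,0} = 2
G(3) = mex{2,1} = 0
G(4) = mex{0,2} = 1
G(5) = mex{1,0} = 2
G(6) = mex{2,1} = 0
G(7) = mex{0,2} = 1
G(8) = mex{1,0,0} = 2
G(9) = mex{2,1,1} = 0
G(10) = mex{0,2,2} = 1
G(11) = mex{1,0,0} = 2
G(12) = mex{2,1,1} = 0
G(13) = mex{0,2,2} = 1
G(14) = mex{1,0,0} = 2
G(15) = mex{2,1,1} = 0
G(16) = mex{0,2,2} = 1
G(17) = mex{1,0,0} = 2
G(18) = mex{2,1,1} = 0
G(19) = mex{0,2,2} = 1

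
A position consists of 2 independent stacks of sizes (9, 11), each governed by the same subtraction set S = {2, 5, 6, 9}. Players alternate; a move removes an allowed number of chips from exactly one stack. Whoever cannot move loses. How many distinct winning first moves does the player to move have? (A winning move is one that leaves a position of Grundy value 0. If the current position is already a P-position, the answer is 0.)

All stacks use S = {2, 5, 6, 9}:
G(0) = 0
G(1) = mex{} = 0
G(2) = mex{0} = 1
G(3) = mex{0} = 1
G(4) = mex{1} = 0
G(5) = mex{1,0} = 2
G(6) = mex{0,0,0} = 1
G(7) = mex{2,1,0} = 3
G(8) = mex{1,1,1} = 0
G(9) = mex{3,0,1,0} = 2
G(10) = mex{0,2,0,0} = 1
G(11) = mex{2,1,2,1} = 0
Stack A: G(9) = 2.
Stack B: G(11) = 0.
Combined Grundy value = 2 ⊕ 0 = 2.
A winning move leaves total XOR = 0, i.e. changes one component's Grundy value g to g ⊕ X where X is the current total.
Stack A: need g' = 2⊕2 = 0. Options: 9−2→G=3, 9−5→G=0, 9−6→G=1, 9−9→G=0. Hits: 2.
Stack B: need g' = 0⊕2 = 2. Options: 11−2→G=2, 11−5→G=1, 11−6→G=2, 11−9→G=1. Hits: 2.

4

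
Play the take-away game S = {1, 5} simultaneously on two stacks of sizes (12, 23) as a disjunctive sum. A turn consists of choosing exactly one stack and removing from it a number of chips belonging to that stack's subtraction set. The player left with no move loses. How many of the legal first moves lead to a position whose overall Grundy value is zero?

4

All stacks use S = {1, 5}:
n :  0  1  2  3  4  5  6  7  8  9 10 11 12 13 14 15 16 17 18 19 20 21 22 23
G :  0  1  0  1  0  1  0  1  0  1  0  1  0  1  0  1  0  1  0  1  0  1  0  1
Stack A: G(12) = 0.
Stack B: G(23) = 1.
Combined Grundy value = 0 ⊕ 1 = 1.
A winning move leaves total XOR = 0, i.e. changes one component's Grundy value g to g ⊕ X where X is the current total.
Stack A: need g' = 0⊕1 = 1. Options: 12−1→G=1, 12−5→G=1. Hits: 2.
Stack B: need g' = 1⊕1 = 0. Options: 23−1→G=0, 23−5→G=0. Hits: 2.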